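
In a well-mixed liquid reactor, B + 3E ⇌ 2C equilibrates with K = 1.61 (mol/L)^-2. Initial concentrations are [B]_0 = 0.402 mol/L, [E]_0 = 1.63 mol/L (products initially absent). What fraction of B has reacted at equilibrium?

X = 0.581

Let X = conversion of B; extent ξ = 0.402·X mol/L.
Concentrations: [B] = 0.402 − 0.402X; [E] = 1.63 − 1.21X; [C] = 0.804X.
K = [C]^2 / ([B] [E]^3).
Equating to 1.61 (mol/L)^-2: the physical root is X = 0.581.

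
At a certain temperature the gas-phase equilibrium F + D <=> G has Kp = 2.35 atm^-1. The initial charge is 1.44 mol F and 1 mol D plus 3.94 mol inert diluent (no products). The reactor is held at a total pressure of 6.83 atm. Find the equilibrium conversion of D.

Let X = conversion of D (basis 1 mol D); extent of reaction ξ = X.
Species balance: n_F = 1.44 − X; n_D = 1 − X; n_G = X; n_I = 3.94 (inert).
Total moles n_T = 6.38 − X.
With p_i = (n_i/n_T)P, Kp = p_G / (p_F p_D).
Setting this equal to 2.35 atm^-1 and taking the physical root (0 < X < 1) gives X = 0.681.

X = 0.681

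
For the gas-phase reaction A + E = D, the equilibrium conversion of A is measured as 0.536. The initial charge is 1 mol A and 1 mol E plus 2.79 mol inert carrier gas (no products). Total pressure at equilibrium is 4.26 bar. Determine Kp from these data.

Kp = 2.49 bar^-1

Let X = conversion of A (basis 1 mol A); extent of reaction ξ = X.
At extent ξ: n_A = 1 − X; n_E = 1 − X; n_D = X; n_I = 2.79 (inert).
Summing: n_T = 4.79 − X.
At X = 0.536: n_A = 0.464, n_E = 0.464, n_D = 0.536, n_T = 4.25.
p_i = (n_i/n_T)·P. Kp = p_D / (p_A p_E) = 2.49 bar^-1.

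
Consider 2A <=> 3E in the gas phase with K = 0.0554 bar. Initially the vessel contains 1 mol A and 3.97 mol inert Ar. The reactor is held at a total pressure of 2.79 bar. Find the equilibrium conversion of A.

X = 0.255

Basis: 1 mol A initially; let X = conversion of A. Extent ξ = 0.5X.
Mole table: n_A = 1 − X; n_E = 1.5X; n_I = 3.97 (inert).
n_T = Σnᵢ = 4.97 + 0.5X.
With p_i = (n_i/n_T)P, K = p_E^3 / (p_A^2).
This yields a degree-3 equation in X; solving on (0,1), X = 0.255.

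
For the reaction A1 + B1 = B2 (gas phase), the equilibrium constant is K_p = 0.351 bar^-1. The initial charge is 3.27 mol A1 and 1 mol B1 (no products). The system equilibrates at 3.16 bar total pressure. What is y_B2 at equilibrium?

Take 1 mol B1 as basis and let X be its fractional conversion, so ξ = X.
Species balance: n_A1 = 3.27 − X; n_B1 = 1 − X; n_B2 = X.
Total moles n_T = 4.27 − X.
y_i = n_i/n_T, p_i = y_i·P. K_p = p_B2 / (p_A1 p_B1).
Substituting and setting equal to 0.351 bar^-1 gives a polynomial in X; the root in (0,1) is X = 0.450.
Then n_B2 = 0.45, n_T = 3.82, so y_B2 = 0.118.

y_B2 = 0.118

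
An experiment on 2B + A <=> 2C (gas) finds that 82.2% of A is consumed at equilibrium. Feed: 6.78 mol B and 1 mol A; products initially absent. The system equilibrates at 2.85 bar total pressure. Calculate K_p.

Basis: 1 mol A initially; let X = conversion of A. Extent ξ = X.
Species balance: n_B = 6.78 − 2X; n_A = 1 − X; n_C = 2X.
Summing: n_T = 7.78 − X.
At X = 0.822: n_B = 5.14, n_A = 0.178, n_C = 1.64, n_T = 6.96.
p_i = (n_i/n_T)·P. K_p = p_C^2 / (p_B^2 p_A) = 1.41 bar^-1.

K_p = 1.41 bar^-1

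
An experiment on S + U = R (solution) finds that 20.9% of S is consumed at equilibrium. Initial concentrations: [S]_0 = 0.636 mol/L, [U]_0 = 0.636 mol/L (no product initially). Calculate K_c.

K_c = 0.525 L/mol

Let X = conversion of S.
Concentrations: [S] = 0.636 − 0.636X; [U] = 0.636 − 0.636X; [R] = 0.636X.
At X = 0.209: [S] = 0.503, [U] = 0.503, [R] = 0.133.
K_c = [R] / ([S] [U]) = 0.525 L/mol.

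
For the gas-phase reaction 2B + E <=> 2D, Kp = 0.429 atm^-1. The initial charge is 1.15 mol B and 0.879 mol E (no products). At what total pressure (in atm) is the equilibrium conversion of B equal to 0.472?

Take 1.15 mol B as basis and let X be its fractional conversion, so ξ = 0.575X.
Moles: n_B = 1.15 − 1.15X; n_E = 0.879 − 0.575X; n_D = 1.15X.
n_T = Σnᵢ = 2.03 − 0.575X.
Kp = p_D^2 / (p_B^2 p_E) with p_i = (n_i/n_T)·P.
At X = 0.472: the mole-fraction product g(X) = Π y_i^ν_i = 2.312. Since Kp = g(X)·P^{-1}, P = (g/Kp)^(1/1) = (2.312/0.429)^(1/1) = 5.39 atm.

P = 5.39 atm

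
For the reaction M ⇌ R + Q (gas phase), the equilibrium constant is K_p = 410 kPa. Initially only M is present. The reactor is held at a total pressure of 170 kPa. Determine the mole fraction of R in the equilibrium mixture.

y_R = 0.457

Take 1 mol M as basis and let X be its fractional conversion, so ξ = X.
Mole table: n_M = 1 − X; n_R = X; n_Q = X.
Summing: n_T = 1 + X.
Mole fractions y_i = n_i/n_T; K_p = p_R p_Q / (p_M) with p_i = y_i·P.
Equating to 410 kPa and solving on 0 < X < 1: X = 0.841.
Then n_R = 0.841, n_T = 1.84, so y_R = 0.457.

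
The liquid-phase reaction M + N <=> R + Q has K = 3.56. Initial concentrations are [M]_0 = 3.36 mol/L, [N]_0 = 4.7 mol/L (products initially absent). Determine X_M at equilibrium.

Let X = conversion of M; extent ξ = 3.36·X mol/L.
Concentrations: [M] = 3.36 − 3.36X; [N] = 4.7 − 3.36X; [R] = 3.36X; [Q] = 3.36X.
K = [R] [Q] / ([M] [N]).
Equating to 3.56: the physical root is X = 0.753.

X = 0.753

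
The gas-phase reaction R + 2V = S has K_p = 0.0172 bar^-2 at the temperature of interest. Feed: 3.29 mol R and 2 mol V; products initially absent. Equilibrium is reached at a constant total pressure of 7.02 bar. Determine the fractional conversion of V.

Let X = conversion of V (basis 2 mol V); extent of reaction ξ = X.
At extent ξ: n_R = 3.29 − X; n_V = 2 − 2X; n_S = X.
Summing: n_T = 5.29 − 2X.
y_i = n_i/n_T, p_i = y_i·P. K_p = p_S / (p_R p_V^2).
Substituting and setting equal to 0.0172 bar^-2 gives a polynomial in X; the root in (0,1) is X = 0.252.

X = 0.252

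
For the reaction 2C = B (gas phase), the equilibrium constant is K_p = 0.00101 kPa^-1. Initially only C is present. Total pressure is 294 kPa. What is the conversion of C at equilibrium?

X = 0.324

Take 1 mol C as basis and let X be its fractional conversion, so ξ = 0.5X.
At extent ξ: n_C = 1 − X; n_B = 0.5X.
Total moles n_T = 1 − 0.5X.
With p_i = (n_i/n_T)P, K_p = p_B / (p_C^2).
Setting this equal to 0.00101 kPa^-1 and taking the physical root (0 < X < 1) gives X = 0.324.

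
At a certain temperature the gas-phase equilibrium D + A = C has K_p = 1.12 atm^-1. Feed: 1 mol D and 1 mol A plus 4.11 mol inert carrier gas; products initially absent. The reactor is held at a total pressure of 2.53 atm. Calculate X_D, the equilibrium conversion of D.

X = 0.263

Let X = conversion of D (basis 1 mol D); extent of reaction ξ = X.
Mole table: n_D = 1 − X; n_A = 1 − X; n_C = X; n_I = 4.11 (inert).
Total moles n_T = 6.11 − X.
With p_i = (n_i/n_T)P, K_p = p_C / (p_D p_A).
This yields a degree-2 equation in X; solving on (0,1), X = 0.263.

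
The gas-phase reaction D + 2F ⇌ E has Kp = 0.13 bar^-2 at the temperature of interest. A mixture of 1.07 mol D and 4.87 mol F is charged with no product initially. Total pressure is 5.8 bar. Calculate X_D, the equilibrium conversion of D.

X = 0.715

Take 1.07 mol D as basis and let X be its fractional conversion, so ξ = 1.07X.
At extent ξ: n_D = 1.07 − 1.07X; n_F = 4.87 − 2.14X; n_E = 1.07X.
Total moles n_T = 5.94 − 2.14X.
y_i = n_i/n_T, p_i = y_i·P. Kp = p_E / (p_D p_F^2).
Substituting and setting equal to 0.13 bar^-2 gives a polynomial in X; the root in (0,1) is X = 0.715.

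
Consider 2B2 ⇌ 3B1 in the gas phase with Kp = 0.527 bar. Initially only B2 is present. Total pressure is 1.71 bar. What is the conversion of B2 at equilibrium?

X = 0.355

Take 1 mol B2 as basis and let X be its fractional conversion, so ξ = 0.5X.
Species balance: n_B2 = 1 − X; n_B1 = 1.5X.
Total moles n_T = 1 + 0.5X.
With p_i = (n_i/n_T)P, Kp = p_B1^3 / (p_B2^2).
Setting this equal to 0.527 bar and taking the physical root (0 < X < 1) gives X = 0.355.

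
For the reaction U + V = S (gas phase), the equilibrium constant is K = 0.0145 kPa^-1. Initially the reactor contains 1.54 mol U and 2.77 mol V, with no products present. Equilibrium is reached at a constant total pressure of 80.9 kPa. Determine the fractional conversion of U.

X = 0.406

Let X = conversion of U (basis 1.54 mol U); extent of reaction ξ = 1.54X.
Mole table: n_U = 1.54 − 1.54X; n_V = 2.77 − 1.54X; n_S = 1.54X.
Summing: n_T = 4.31 − 1.54X.
y_i = n_i/n_T, p_i = y_i·P. K = p_S / (p_U p_V).
Substituting and setting equal to 0.0145 kPa^-1 gives a polynomial in X; the root in (0,1) is X = 0.406.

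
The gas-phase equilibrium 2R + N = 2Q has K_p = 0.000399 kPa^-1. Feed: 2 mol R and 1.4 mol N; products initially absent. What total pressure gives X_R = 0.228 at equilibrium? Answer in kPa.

P = 592 kPa

Let X = conversion of R (basis 2 mol R); extent of reaction ξ = X.
Species balance: n_R = 2 − 2X; n_N = 1.4 − X; n_Q = 2X.
Summing: n_T = 3.4 − X.
K_p = p_Q^2 / (p_R^2 p_N) with p_i = (n_i/n_T)·P.
At X = 0.228: the mole-fraction product g(X) = Π y_i^ν_i = 0.2361. Since K_p = g(X)·P^{-1}, P = (g/K_p)^(1/1) = (0.2361/0.000399)^(1/1) = 592 kPa.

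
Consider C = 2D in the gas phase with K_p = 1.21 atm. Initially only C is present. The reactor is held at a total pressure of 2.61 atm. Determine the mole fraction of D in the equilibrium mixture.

y_D = 0.487

Take 1 mol C as basis and let X be its fractional conversion, so ξ = X.
At extent ξ: n_C = 1 − X; n_D = 2X.
Summing: n_T = 1 + X.
Mole fractions y_i = n_i/n_T; K_p = p_D^2 / (p_C) with p_i = y_i·P.
Equating to 1.21 atm and solving on 0 < X < 1: X = 0.322.
Then n_D = 0.645, n_T = 1.32, so y_D = 0.487.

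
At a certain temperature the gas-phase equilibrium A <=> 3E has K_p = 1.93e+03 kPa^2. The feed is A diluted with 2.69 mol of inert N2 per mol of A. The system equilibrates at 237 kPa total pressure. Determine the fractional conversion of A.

X = 0.256

Take 1 mol A as basis and let X be its fractional conversion, so ξ = X.
Mole table: n_A = 1 − X; n_E = 3X; n_I = 2.69 (inert).
Summing: n_T = 3.69 + 2X.
Mole fractions y_i = n_i/n_T; K_p = p_E^3 / (p_A) with p_i = y_i·P.
Equating to 1.93e+03 kPa^2 and solving on 0 < X < 1: X = 0.256.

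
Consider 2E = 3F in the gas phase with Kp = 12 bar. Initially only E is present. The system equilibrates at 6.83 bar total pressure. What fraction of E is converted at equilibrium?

Let X = conversion of E (basis 1 mol E); extent of reaction ξ = 0.5X.
Moles: n_E = 1 − X; n_F = 1.5X.
Total moles n_T = 1 + 0.5X.
With p_i = (n_i/n_T)P, Kp = p_F^3 / (p_E^2).
Setting this equal to 12 bar and taking the physical root (0 < X < 1) gives X = 0.528.

X = 0.528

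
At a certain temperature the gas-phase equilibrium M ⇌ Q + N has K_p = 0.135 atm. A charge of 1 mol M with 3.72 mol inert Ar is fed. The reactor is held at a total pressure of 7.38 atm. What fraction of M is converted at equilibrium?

X = 0.260

Basis: 1 mol M initially; let X = conversion of M. Extent ξ = X.
Moles: n_M = 1 − X; n_Q = X; n_N = X; n_I = 3.72 (inert).
Summing: n_T = 4.72 + X.
With p_i = (n_i/n_T)P, K_p = p_Q p_N / (p_M).
Substituting and setting equal to 0.135 atm gives a polynomial in X; the root in (0,1) is X = 0.260.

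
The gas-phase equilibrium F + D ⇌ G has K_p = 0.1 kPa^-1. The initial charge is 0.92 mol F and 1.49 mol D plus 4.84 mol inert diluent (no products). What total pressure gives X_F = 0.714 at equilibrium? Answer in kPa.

Basis: 0.92 mol F initially; let X = conversion of F. Extent ξ = 0.92X.
Moles: n_F = 0.92 − 0.92X; n_D = 1.49 − 0.92X; n_G = 0.92X; n_I = 4.84 (inert).
Total moles n_T = 7.25 − 0.92X.
K_p = p_G / (p_F p_D) with p_i = (n_i/n_T)·P.
At X = 0.714: the mole-fraction product g(X) = Π y_i^ν_i = 19.76. Since K_p = g(X)·P^{-1}, P = (g/K_p)^(1/1) = (19.76/0.1)^(1/1) = 198 kPa.

P = 198 kPa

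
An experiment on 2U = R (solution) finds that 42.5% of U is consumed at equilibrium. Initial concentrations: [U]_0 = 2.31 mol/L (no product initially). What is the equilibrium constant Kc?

Let X = conversion of U.
Concentrations: [U] = 2.31 − 2.31X; [R] = 1.16X.
At X = 0.425: [U] = 1.33, [R] = 0.491.
Kc = [R] / ([U]^2) = 0.278 L/mol.

Kc = 0.278 L/mol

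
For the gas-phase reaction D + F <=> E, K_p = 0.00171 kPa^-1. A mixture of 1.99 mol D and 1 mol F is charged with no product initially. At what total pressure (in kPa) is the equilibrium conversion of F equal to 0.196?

P = 222 kPa

Take 1 mol F as basis and let X be its fractional conversion, so ξ = X.
Species balance: n_D = 1.99 − X; n_F = 1 − X; n_E = X.
Total moles n_T = 2.99 − X.
K_p = p_E / (p_D p_F) with p_i = (n_i/n_T)·P.
At X = 0.196: the mole-fraction product g(X) = Π y_i^ν_i = 0.3797. Since K_p = g(X)·P^{-1}, P = (g/K_p)^(1/1) = (0.3797/0.00171)^(1/1) = 222 kPa.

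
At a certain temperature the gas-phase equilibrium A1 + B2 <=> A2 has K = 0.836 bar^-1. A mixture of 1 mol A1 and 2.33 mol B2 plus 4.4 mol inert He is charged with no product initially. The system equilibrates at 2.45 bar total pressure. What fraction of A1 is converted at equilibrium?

X = 0.354

Take 1 mol A1 as basis and let X be its fractional conversion, so ξ = X.
Species balance: n_A1 = 1 − X; n_B2 = 2.33 − X; n_A2 = X; n_I = 4.4 (inert).
n_T = Σnᵢ = 7.73 − X.
y_i = n_i/n_T, p_i = y_i·P. K = p_A2 / (p_A1 p_B2).
Substituting and setting equal to 0.836 bar^-1 gives a polynomial in X; the root in (0,1) is X = 0.354.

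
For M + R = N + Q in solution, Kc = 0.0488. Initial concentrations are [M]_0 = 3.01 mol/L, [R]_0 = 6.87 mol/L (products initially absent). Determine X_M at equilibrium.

X = 0.268

Let X = conversion of M; extent ξ = 3.01·X mol/L.
Concentrations: [M] = 3.01 − 3.01X; [R] = 6.87 − 3.01X; [N] = 3.01X; [Q] = 3.01X.
Kc = [N] [Q] / ([M] [R]).
Solving Kc = 0.0488 for X ∈ (0,1): X = 0.268.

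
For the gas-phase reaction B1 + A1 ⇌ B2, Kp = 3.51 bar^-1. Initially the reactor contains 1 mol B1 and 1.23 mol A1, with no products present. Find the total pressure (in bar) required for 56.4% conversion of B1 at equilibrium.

P = 0.922 bar

Basis: 1 mol B1 initially; let X = conversion of B1. Extent ξ = X.
Species balance: n_B1 = 1 − X; n_A1 = 1.23 − X; n_B2 = X.
Summing: n_T = 2.23 − X.
Kp = p_B2 / (p_B1 p_A1) with p_i = (n_i/n_T)·P.
At X = 0.564: the mole-fraction product g(X) = Π y_i^ν_i = 3.236. Since Kp = g(X)·P^{-1}, P = (g/Kp)^(1/1) = (3.236/3.51)^(1/1) = 0.922 bar.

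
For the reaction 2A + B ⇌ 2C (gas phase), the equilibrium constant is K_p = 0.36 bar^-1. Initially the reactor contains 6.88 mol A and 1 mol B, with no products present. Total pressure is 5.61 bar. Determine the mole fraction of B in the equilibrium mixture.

y_B = 0.037

Take 1 mol B as basis and let X be its fractional conversion, so ξ = X.
Mole table: n_A = 6.88 − 2X; n_B = 1 − X; n_C = 2X.
Summing: n_T = 7.88 − X.
y_i = n_i/n_T, p_i = y_i·P. K_p = p_C^2 / (p_A^2 p_B).
Setting this equal to 0.36 bar^-1 and taking the physical root (0 < X < 1) gives X = 0.737.
Then n_B = 0.263, n_T = 7.14, so y_B = 0.037.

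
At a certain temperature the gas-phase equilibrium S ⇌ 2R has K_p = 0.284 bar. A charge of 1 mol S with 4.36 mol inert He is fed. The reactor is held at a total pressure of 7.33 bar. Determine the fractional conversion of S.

X = 0.207

Let X = conversion of S (basis 1 mol S); extent of reaction ξ = X.
Moles: n_S = 1 − X; n_R = 2X; n_I = 4.36 (inert).
n_T = Σnᵢ = 5.36 + X.
With p_i = (n_i/n_T)P, K_p = p_R^2 / (p_S).
Equating to 0.284 bar and solving on 0 < X < 1: X = 0.207.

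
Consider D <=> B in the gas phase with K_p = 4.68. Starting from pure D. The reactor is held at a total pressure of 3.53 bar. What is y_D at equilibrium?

y_D = 0.176

Basis: 1 mol D initially; let X = conversion of D. Extent ξ = X.
Mole table: n_D = 1 − X; n_B = X.
Total moles n_T = 1 (Δν = 0, constant).
y_i = n_i/n_T, p_i = y_i·P. K_p = p_B / (p_D).
Equating to 4.68 and solving on 0 < X < 1: X = 0.824.
Then n_D = 0.176, n_T = 1, so y_D = 0.176.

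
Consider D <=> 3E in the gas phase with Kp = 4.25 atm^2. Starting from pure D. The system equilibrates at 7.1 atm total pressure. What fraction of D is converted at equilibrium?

Take 1 mol D as basis and let X be its fractional conversion, so ξ = X.
Mole table: n_D = 1 − X; n_E = 3X.
Summing: n_T = 1 + 2X.
y_i = n_i/n_T, p_i = y_i·P. Kp = p_E^3 / (p_D).
This yields a degree-3 equation in X; solving on (0,1), X = 0.167.

X = 0.167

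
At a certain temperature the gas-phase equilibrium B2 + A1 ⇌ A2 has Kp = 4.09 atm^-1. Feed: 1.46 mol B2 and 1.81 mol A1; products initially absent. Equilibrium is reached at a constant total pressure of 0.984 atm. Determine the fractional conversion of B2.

X = 0.609

Basis: 1.46 mol B2 initially; let X = conversion of B2. Extent ξ = 1.46X.
Mole table: n_B2 = 1.46 − 1.46X; n_A1 = 1.81 − 1.46X; n_A2 = 1.46X.
n_T = Σnᵢ = 3.27 − 1.46X.
With p_i = (n_i/n_T)P, Kp = p_A2 / (p_B2 p_A1).
This yields a degree-2 equation in X; solving on (0,1), X = 0.609.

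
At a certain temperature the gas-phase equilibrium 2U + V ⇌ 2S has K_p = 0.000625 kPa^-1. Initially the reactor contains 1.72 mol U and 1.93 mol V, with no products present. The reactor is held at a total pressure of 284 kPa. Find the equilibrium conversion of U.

Let X = conversion of U (basis 1.72 mol U); extent of reaction ξ = 0.86X.
Mole table: n_U = 1.72 − 1.72X; n_V = 1.93 − 0.86X; n_S = 1.72X.
n_T = Σnᵢ = 3.65 − 0.86X.
With p_i = (n_i/n_T)P, K_p = p_S^2 / (p_U^2 p_V).
Substituting and setting equal to 0.000625 kPa^-1 gives a polynomial in X; the root in (0,1) is X = 0.230.

X = 0.230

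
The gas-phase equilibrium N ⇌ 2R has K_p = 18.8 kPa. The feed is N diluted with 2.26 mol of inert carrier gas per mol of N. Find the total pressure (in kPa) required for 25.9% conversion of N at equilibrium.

P = 183 kPa

Basis: 1 mol N initially; let X = conversion of N. Extent ξ = X.
Mole table: n_N = 1 − X; n_R = 2X; n_I = 2.26 (inert).
n_T = Σnᵢ = 3.26 + X.
K_p = p_R^2 / (p_N) with p_i = (n_i/n_T)·P.
At X = 0.259: the mole-fraction product g(X) = Π y_i^ν_i = 0.1029. Since K_p = g(X)·P^{1}, P = (K_p/g)^(1/1) = (18.8/0.1029)^(1/1) = 183 kPa.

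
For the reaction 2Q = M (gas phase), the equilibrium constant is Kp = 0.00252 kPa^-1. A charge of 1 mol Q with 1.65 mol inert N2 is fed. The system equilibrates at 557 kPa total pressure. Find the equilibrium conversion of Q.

Take 1 mol Q as basis and let X be its fractional conversion, so ξ = 0.5X.
At extent ξ: n_Q = 1 − X; n_M = 0.5X; n_I = 1.65 (inert).
Total moles n_T = 2.65 − 0.5X.
y_i = n_i/n_T, p_i = y_i·P. Kp = p_M / (p_Q^2).
Substituting and setting equal to 0.00252 kPa^-1 gives a polynomial in X; the root in (0,1) is X = 0.405.

X = 0.405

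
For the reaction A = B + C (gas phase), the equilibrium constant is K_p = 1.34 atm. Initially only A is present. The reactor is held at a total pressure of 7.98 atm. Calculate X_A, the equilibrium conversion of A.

X = 0.379

Take 1 mol A as basis and let X be its fractional conversion, so ξ = X.
Moles: n_A = 1 − X; n_B = X; n_C = X.
Summing: n_T = 1 + X.
y_i = n_i/n_T, p_i = y_i·P. K_p = p_B p_C / (p_A).
This yields a degree-2 equation in X; solving on (0,1), X = 0.379.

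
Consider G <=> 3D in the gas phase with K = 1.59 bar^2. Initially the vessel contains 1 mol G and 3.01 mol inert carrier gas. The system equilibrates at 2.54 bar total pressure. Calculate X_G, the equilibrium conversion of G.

X = 0.488

Take 1 mol G as basis and let X be its fractional conversion, so ξ = X.
Species balance: n_G = 1 − X; n_D = 3X; n_I = 3.01 (inert).
n_T = Σnᵢ = 4.01 + 2X.
With p_i = (n_i/n_T)P, K = p_D^3 / (p_G).
Substituting and setting equal to 1.59 bar^2 gives a polynomial in X; the root in (0,1) is X = 0.488.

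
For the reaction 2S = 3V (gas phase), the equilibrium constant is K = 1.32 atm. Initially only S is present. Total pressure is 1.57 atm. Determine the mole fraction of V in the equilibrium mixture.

Take 1 mol S as basis and let X be its fractional conversion, so ξ = 0.5X.
At extent ξ: n_S = 1 − X; n_V = 1.5X.
Total moles n_T = 1 + 0.5X.
y_i = n_i/n_T, p_i = y_i·P. K = p_V^3 / (p_S^2).
This yields a degree-3 equation in X; solving on (0,1), X = 0.451.
Then n_V = 0.677, n_T = 1.23, so y_V = 0.552.

y_V = 0.552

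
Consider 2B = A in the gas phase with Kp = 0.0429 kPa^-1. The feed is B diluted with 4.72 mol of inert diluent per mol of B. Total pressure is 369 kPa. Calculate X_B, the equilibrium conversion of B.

Basis: 1 mol B initially; let X = conversion of B. Extent ξ = 0.5X.
Moles: n_B = 1 − X; n_A = 0.5X; n_I = 4.72 (inert).
n_T = Σnᵢ = 5.72 − 0.5X.
With p_i = (n_i/n_T)P, Kp = p_A / (p_B^2).
Substituting and setting equal to 0.0429 kPa^-1 gives a polynomial in X; the root in (0,1) is X = 0.664.

X = 0.664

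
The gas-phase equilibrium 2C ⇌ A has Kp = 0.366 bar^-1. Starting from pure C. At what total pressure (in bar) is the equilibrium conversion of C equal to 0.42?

Take 1 mol C as basis and let X be its fractional conversion, so ξ = 0.5X.
Species balance: n_C = 1 − X; n_A = 0.5X.
n_T = Σnᵢ = 1 − 0.5X.
Kp = p_A / (p_C^2) with p_i = (n_i/n_T)·P.
At X = 0.42: the mole-fraction product g(X) = Π y_i^ν_i = 0.4932. Since Kp = g(X)·P^{-1}, P = (g/Kp)^(1/1) = (0.4932/0.366)^(1/1) = 1.35 bar.

P = 1.35 bar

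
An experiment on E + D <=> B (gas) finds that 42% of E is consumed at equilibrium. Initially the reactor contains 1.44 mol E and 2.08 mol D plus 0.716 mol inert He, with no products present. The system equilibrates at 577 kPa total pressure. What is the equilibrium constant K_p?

Let X = conversion of E (basis 1.44 mol E); extent of reaction ξ = 1.44X.
Mole table: n_E = 1.44 − 1.44X; n_D = 2.08 − 1.44X; n_B = 1.44X; n_I = 0.716 (inert).
Total moles n_T = 4.24 − 1.44X.
At X = 0.42: n_E = 0.835, n_D = 1.48, n_B = 0.605, n_T = 3.63.
p_i = (n_i/n_T)·P. K_p = p_B / (p_E p_D) = 0.00309 kPa^-1.

K_p = 0.00309 kPa^-1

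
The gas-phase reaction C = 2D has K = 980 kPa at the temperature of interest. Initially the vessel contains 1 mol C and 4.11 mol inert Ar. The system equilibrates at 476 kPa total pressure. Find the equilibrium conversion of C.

X = 0.793

Basis: 1 mol C initially; let X = conversion of C. Extent ξ = X.
Species balance: n_C = 1 − X; n_D = 2X; n_I = 4.11 (inert).
Summing: n_T = 5.11 + X.
y_i = n_i/n_T, p_i = y_i·P. K = p_D^2 / (p_C).
Equating to 980 kPa and solving on 0 < X < 1: X = 0.793.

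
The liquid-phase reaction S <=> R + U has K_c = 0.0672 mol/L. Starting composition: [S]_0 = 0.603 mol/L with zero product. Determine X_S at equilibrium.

Let X = conversion of S; extent ξ = 0.603·X mol/L.
Concentrations: [S] = 0.603 − 0.603X; [R] = 0.603X; [U] = 0.603X.
K_c = [R] [U] / ([S]).
Solving K_c = 0.0672 for X ∈ (0,1): X = 0.283.

X = 0.283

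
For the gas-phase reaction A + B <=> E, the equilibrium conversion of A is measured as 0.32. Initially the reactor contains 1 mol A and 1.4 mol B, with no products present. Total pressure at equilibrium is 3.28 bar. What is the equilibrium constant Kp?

Kp = 0.276 bar^-1

Basis: 1 mol A initially; let X = conversion of A. Extent ξ = X.
At extent ξ: n_A = 1 − X; n_B = 1.4 − X; n_E = X.
Total moles n_T = 2.4 − X.
At X = 0.32: n_A = 0.68, n_B = 1.08, n_E = 0.32, n_T = 2.08.
p_i = (n_i/n_T)·P. Kp = p_E / (p_A p_B) = 0.276 bar^-1.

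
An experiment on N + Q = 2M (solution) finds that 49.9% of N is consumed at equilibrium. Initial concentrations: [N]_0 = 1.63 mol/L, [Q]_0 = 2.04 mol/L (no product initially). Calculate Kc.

Kc = 2.64

Let X = conversion of N.
Concentrations: [N] = 1.63 − 1.63X; [Q] = 2.04 − 1.63X; [M] = 3.26X.
At X = 0.499: [N] = 0.817, [Q] = 1.23, [M] = 1.63.
Kc = [M]^2 / ([N] [Q]) = 2.64.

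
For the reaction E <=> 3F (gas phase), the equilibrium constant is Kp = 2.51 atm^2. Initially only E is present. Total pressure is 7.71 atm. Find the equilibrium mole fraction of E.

y_E = 0.692

Let X = conversion of E (basis 1 mol E); extent of reaction ξ = X.
Moles: n_E = 1 − X; n_F = 3X.
Total moles n_T = 1 + 2X.
Mole fractions y_i = n_i/n_T; Kp = p_F^3 / (p_E) with p_i = y_i·P.
This yields a degree-3 equation in X; solving on (0,1), X = 0.129.
Then n_E = 0.871, n_T = 1.26, so y_E = 0.692.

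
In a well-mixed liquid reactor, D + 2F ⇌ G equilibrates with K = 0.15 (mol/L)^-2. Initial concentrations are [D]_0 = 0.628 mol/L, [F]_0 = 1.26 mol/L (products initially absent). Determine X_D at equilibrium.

X = 0.148

Let X = conversion of D; extent ξ = 0.628·X mol/L.
Concentrations: [D] = 0.628 − 0.628X; [F] = 1.26 − 1.26X; [G] = 0.628X.
K = [G] / ([D] [F]^2).
Solving K = 0.15 for X ∈ (0,1): X = 0.148.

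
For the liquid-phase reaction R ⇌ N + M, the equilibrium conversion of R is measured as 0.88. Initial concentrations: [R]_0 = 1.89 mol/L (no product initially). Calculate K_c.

Let X = conversion of R.
Concentrations: [R] = 1.89 − 1.89X; [N] = 1.89X; [M] = 1.89X.
At X = 0.88: [R] = 0.227, [N] = 1.66, [M] = 1.66.
K_c = [N] [M] / ([R]) = 12.2 mol/L.

K_c = 12.2 mol/L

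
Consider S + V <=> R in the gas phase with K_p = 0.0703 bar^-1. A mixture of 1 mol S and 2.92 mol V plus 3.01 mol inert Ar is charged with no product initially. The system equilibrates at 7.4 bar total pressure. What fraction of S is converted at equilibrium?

Let X = conversion of S (basis 1 mol S); extent of reaction ξ = X.
Moles: n_S = 1 − X; n_V = 2.92 − X; n_R = X; n_I = 3.01 (inert).
Total moles n_T = 6.93 − X.
y_i = n_i/n_T, p_i = y_i·P. K_p = p_R / (p_S p_V).
Setting this equal to 0.0703 bar^-1 and taking the physical root (0 < X < 1) gives X = 0.175.

X = 0.175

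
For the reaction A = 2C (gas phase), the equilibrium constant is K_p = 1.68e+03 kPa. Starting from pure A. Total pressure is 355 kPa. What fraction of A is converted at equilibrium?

Let X = conversion of A (basis 1 mol A); extent of reaction ξ = X.
Species balance: n_A = 1 − X; n_C = 2X.
Summing: n_T = 1 + X.
With p_i = (n_i/n_T)P, K_p = p_C^2 / (p_A).
Equating to 1.68e+03 kPa and solving on 0 < X < 1: X = 0.736.

X = 0.736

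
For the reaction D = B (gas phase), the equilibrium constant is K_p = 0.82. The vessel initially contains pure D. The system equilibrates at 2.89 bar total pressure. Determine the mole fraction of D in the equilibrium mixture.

Let X = conversion of D (basis 1 mol D); extent of reaction ξ = X.
Moles: n_D = 1 − X; n_B = X.
Since Δν = 0, n_T = 1 throughout.
y_i = n_i/n_T, p_i = y_i·P. K_p = p_B / (p_D).
This yields a degree-1 equation in X; solving on (0,1), X = 0.451.
Then n_D = 0.549, n_T = 1, so y_D = 0.549.

y_D = 0.549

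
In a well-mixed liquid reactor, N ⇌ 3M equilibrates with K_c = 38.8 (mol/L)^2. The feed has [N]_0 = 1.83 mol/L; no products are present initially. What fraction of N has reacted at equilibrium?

Let X = conversion of N; extent ξ = 1.83·X mol/L.
Concentrations: [N] = 1.83 − 1.83X; [M] = 5.49X.
K_c = [M]^3 / ([N]).
This equals 38.8 at X = 0.570 (the root in 0 < X < 1).

X = 0.570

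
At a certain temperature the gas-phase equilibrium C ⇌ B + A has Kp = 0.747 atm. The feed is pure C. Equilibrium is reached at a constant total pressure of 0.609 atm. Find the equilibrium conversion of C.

X = 0.742

Take 1 mol C as basis and let X be its fractional conversion, so ξ = X.
Moles: n_C = 1 − X; n_B = X; n_A = X.
Summing: n_T = 1 + X.
Mole fractions y_i = n_i/n_T; Kp = p_B p_A / (p_C) with p_i = y_i·P.
This yields a degree-2 equation in X; solving on (0,1), X = 0.742.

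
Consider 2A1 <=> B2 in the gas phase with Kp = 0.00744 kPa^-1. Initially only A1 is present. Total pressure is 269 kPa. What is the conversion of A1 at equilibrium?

Let X = conversion of A1 (basis 1 mol A1); extent of reaction ξ = 0.5X.
Species balance: n_A1 = 1 − X; n_B2 = 0.5X.
Total moles n_T = 1 − 0.5X.
Mole fractions y_i = n_i/n_T; Kp = p_B2 / (p_A1^2) with p_i = y_i·P.
Setting this equal to 0.00744 kPa^-1 and taking the physical root (0 < X < 1) gives X = 0.667.

X = 0.667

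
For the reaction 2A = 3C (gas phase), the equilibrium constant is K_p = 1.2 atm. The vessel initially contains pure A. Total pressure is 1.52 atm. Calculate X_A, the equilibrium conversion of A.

X = 0.445

Let X = conversion of A (basis 1 mol A); extent of reaction ξ = 0.5X.
Moles: n_A = 1 − X; n_C = 1.5X.
Total moles n_T = 1 + 0.5X.
Mole fractions y_i = n_i/n_T; K_p = p_C^3 / (p_A^2) with p_i = y_i·P.
Equating to 1.2 atm and solving on 0 < X < 1: X = 0.445.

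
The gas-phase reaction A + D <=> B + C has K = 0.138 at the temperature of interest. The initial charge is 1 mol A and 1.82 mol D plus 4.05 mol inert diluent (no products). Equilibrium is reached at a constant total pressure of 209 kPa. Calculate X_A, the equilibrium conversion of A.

Let X = conversion of A (basis 1 mol A); extent of reaction ξ = X.
Mole table: n_A = 1 − X; n_D = 1.82 − X; n_B = X; n_C = X; n_I = 4.05 (inert).
Since Δν = 0, n_T = 6.87 throughout.
Mole fractions y_i = n_i/n_T; K = p_B p_C / (p_A p_D) with p_i = y_i·P.
This yields a degree-2 equation in X; solving on (0,1), X = 0.359.

X = 0.359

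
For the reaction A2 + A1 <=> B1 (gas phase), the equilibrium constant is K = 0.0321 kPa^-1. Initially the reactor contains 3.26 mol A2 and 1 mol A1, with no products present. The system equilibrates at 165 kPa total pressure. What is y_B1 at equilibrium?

y_B1 = 0.228

Basis: 1 mol A1 initially; let X = conversion of A1. Extent ξ = X.
Mole table: n_A2 = 3.26 − X; n_A1 = 1 − X; n_B1 = X.
Total moles n_T = 4.26 − X.
y_i = n_i/n_T, p_i = y_i·P. K = p_B1 / (p_A2 p_A1).
This yields a degree-2 equation in X; solving on (0,1), X = 0.790.
Then n_B1 = 0.79, n_T = 3.47, so y_B1 = 0.228.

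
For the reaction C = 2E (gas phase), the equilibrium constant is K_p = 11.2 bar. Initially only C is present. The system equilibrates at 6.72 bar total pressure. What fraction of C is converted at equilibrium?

Take 1 mol C as basis and let X be its fractional conversion, so ξ = X.
Mole table: n_C = 1 − X; n_E = 2X.
Summing: n_T = 1 + X.
Mole fractions y_i = n_i/n_T; K_p = p_E^2 / (p_C) with p_i = y_i·P.
This yields a degree-2 equation in X; solving on (0,1), X = 0.542.

X = 0.542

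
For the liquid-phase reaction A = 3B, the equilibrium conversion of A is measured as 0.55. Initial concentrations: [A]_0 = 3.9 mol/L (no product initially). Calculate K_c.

K_c = 152 (mol/L)^2

Let X = conversion of A.
Concentrations: [A] = 3.9 − 3.9X; [B] = 11.7X.
At X = 0.55: [A] = 1.75, [B] = 6.44.
K_c = [B]^3 / ([A]) = 152 (mol/L)^2.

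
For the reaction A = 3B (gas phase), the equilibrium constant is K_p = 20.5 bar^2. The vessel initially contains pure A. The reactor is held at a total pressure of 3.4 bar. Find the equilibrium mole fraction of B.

y_B = 0.756

Take 1 mol A as basis and let X be its fractional conversion, so ξ = X.
Mole table: n_A = 1 − X; n_B = 3X.
Summing: n_T = 1 + 2X.
Mole fractions y_i = n_i/n_T; K_p = p_B^3 / (p_A) with p_i = y_i·P.
This yields a degree-3 equation in X; solving on (0,1), X = 0.508.
Then n_B = 1.52, n_T = 2.02, so y_B = 0.756.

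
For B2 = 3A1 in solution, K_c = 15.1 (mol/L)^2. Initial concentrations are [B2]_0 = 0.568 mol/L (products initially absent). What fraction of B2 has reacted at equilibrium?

Let X = conversion of B2; extent ξ = 0.568·X mol/L.
Concentrations: [B2] = 0.568 − 0.568X; [A1] = 1.7X.
K_c = [A1]^3 / ([B2]).
Equating to 15.1 (mol/L)^2: the physical root is X = 0.753.

X = 0.753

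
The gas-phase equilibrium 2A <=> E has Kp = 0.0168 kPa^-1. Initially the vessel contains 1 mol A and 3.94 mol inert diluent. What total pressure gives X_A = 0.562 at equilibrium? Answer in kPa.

P = 406 kPa

Take 1 mol A as basis and let X be its fractional conversion, so ξ = 0.5X.
Mole table: n_A = 1 − X; n_E = 0.5X; n_I = 3.94 (inert).
n_T = Σnᵢ = 4.94 − 0.5X.
Kp = p_E / (p_A^2) with p_i = (n_i/n_T)·P.
At X = 0.562: the mole-fraction product g(X) = Π y_i^ν_i = 6.824. Since Kp = g(X)·P^{-1}, P = (g/Kp)^(1/1) = (6.824/0.0168)^(1/1) = 406 kPa.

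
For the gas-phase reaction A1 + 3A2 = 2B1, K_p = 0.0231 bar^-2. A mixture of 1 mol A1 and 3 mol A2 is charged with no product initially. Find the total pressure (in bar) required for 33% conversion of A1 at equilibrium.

Basis: 1 mol A1 initially; let X = conversion of A1. Extent ξ = X.
Species balance: n_A1 = 1 − X; n_A2 = 3 − 3X; n_B1 = 2X.
Summing: n_T = 4 − 2X.
K_p = p_B1^2 / (p_A1 p_A2^3) with p_i = (n_i/n_T)·P.
At X = 0.33: the mole-fraction product g(X) = Π y_i^ν_i = 0.8931. Since K_p = g(X)·P^{-2}, P = (g/K_p)^(1/2) = (0.8931/0.0231)^(1/2) = 6.22 bar.

P = 6.22 bar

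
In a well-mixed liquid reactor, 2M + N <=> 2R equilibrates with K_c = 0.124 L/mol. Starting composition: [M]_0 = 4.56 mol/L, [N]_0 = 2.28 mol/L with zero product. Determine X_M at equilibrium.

Let X = conversion of M; extent ξ = 4.56X/2 mol/L.
Concentrations: [M] = 4.56 − 4.56X; [N] = 2.28 − 2.28X; [R] = 4.56X.
K_c = [R]^2 / ([M]^2 [N]).
Solving K_c = 0.124 for X ∈ (0,1): X = 0.307.

X = 0.307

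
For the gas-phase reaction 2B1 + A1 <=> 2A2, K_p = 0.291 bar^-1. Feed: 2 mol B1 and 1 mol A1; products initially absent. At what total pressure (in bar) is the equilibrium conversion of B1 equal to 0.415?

P = 7.64 bar

Take 2 mol B1 as basis and let X be its fractional conversion, so ξ = X.
Species balance: n_B1 = 2 − 2X; n_A1 = 1 − X; n_A2 = 2X.
Summing: n_T = 3 − X.
K_p = p_A2^2 / (p_B1^2 p_A1) with p_i = (n_i/n_T)·P.
At X = 0.415: the mole-fraction product g(X) = Π y_i^ν_i = 2.224. Since K_p = g(X)·P^{-1}, P = (g/K_p)^(1/1) = (2.224/0.291)^(1/1) = 7.64 bar.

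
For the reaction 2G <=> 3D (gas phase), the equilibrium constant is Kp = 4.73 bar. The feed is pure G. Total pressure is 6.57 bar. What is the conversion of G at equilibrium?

Let X = conversion of G (basis 1 mol G); extent of reaction ξ = 0.5X.
Mole table: n_G = 1 − X; n_D = 1.5X.
Summing: n_T = 1 + 0.5X.
Mole fractions y_i = n_i/n_T; Kp = p_D^3 / (p_G^2) with p_i = y_i·P.
This yields a degree-3 equation in X; solving on (0,1), X = 0.436.

X = 0.436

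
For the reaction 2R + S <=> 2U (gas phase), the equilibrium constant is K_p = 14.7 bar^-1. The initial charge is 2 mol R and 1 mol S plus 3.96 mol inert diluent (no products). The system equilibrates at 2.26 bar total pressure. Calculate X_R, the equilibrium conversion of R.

X = 0.593

Take 2 mol R as basis and let X be its fractional conversion, so ξ = X.
Moles: n_R = 2 − 2X; n_S = 1 − X; n_U = 2X; n_I = 3.96 (inert).
n_T = Σnᵢ = 6.96 − X.
With p_i = (n_i/n_T)P, K_p = p_U^2 / (p_R^2 p_S).
Equating to 14.7 bar^-1 and solving on 0 < X < 1: X = 0.593.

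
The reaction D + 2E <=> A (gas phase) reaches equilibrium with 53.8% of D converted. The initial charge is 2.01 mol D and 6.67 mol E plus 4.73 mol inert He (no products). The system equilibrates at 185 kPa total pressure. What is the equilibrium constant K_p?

Basis: 2.01 mol D initially; let X = conversion of D. Extent ξ = 2.01X.
Species balance: n_D = 2.01 − 2.01X; n_E = 6.67 − 4.02X; n_A = 2.01X; n_I = 4.73 (inert).
Total moles n_T = 13.4 − 4.02X.
At X = 0.538: n_D = 0.929, n_E = 4.51, n_A = 1.08, n_T = 11.2.
p_i = (n_i/n_T)·P. K_p = p_A / (p_D p_E^2) = 0.000212 kPa^-2.

K_p = 0.000212 kPa^-2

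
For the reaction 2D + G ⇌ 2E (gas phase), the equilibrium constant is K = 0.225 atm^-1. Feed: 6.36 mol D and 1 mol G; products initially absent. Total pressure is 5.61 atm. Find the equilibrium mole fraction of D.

Basis: 1 mol G initially; let X = conversion of G. Extent ξ = X.
Species balance: n_D = 6.36 − 2X; n_G = 1 − X; n_E = 2X.
n_T = Σnᵢ = 7.36 − X.
Mole fractions y_i = n_i/n_T; K = p_E^2 / (p_D^2 p_G) with p_i = y_i·P.
Substituting and setting equal to 0.225 atm^-1 gives a polynomial in X; the root in (0,1) is X = 0.650.
Then n_D = 5.06, n_T = 6.71, so y_D = 0.754.

y_D = 0.754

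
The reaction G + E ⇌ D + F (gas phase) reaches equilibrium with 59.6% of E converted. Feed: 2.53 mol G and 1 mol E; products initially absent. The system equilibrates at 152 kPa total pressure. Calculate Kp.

Kp = 0.455

Basis: 1 mol E initially; let X = conversion of E. Extent ξ = X.
At extent ξ: n_G = 2.53 − X; n_E = 1 − X; n_D = X; n_F = X.
Total moles n_T = 3.53 (Δν = 0, constant).
At X = 0.596: n_G = 1.93, n_E = 0.404, n_D = 0.596, n_F = 0.596, n_T = 3.53.
p_i = (n_i/n_T)·P. Kp = p_D p_F / (p_G p_E) = 0.455.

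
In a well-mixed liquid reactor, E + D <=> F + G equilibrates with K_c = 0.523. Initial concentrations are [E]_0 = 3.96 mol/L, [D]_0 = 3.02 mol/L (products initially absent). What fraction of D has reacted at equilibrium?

Let X = conversion of D; extent ξ = 3.02·X mol/L.
Concentrations: [E] = 3.96 − 3.02X; [D] = 3.02 − 3.02X; [F] = 3.02X; [G] = 3.02X.
K_c = [F] [G] / ([E] [D]).
Solving K_c = 0.523 for X ∈ (0,1): X = 0.477.

X = 0.477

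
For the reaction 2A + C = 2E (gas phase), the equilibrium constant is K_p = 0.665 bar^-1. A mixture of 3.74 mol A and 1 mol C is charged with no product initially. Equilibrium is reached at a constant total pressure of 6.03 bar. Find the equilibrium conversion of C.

X = 0.676

Take 1 mol C as basis and let X be its fractional conversion, so ξ = X.
Species balance: n_A = 3.74 − 2X; n_C = 1 − X; n_E = 2X.
Total moles n_T = 4.74 − X.
Mole fractions y_i = n_i/n_T; K_p = p_E^2 / (p_A^2 p_C) with p_i = y_i·P.
This yields a degree-3 equation in X; solving on (0,1), X = 0.676.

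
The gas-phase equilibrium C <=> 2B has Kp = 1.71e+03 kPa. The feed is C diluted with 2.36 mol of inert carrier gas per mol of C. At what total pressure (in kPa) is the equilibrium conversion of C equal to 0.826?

Take 1 mol C as basis and let X be its fractional conversion, so ξ = X.
Mole table: n_C = 1 − X; n_B = 2X; n_I = 2.36 (inert).
Total moles n_T = 3.36 + X.
Kp = p_B^2 / (p_C) with p_i = (n_i/n_T)·P.
At X = 0.826: the mole-fraction product g(X) = Π y_i^ν_i = 3.747. Since Kp = g(X)·P^{1}, P = (Kp/g)^(1/1) = (1.71e+03/3.747)^(1/1) = 456 kPa.

P = 456 kPa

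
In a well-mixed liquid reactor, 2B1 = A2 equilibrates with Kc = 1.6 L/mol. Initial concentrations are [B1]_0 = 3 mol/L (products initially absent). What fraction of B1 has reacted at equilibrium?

Let X = conversion of B1; extent ξ = 3X/2 mol/L.
Concentrations: [B1] = 3 − 3X; [A2] = 1.5X.
Kc = [A2] / ([B1]^2).
This equals 1.6 at X = 0.725 (the root in 0 < X < 1).

X = 0.725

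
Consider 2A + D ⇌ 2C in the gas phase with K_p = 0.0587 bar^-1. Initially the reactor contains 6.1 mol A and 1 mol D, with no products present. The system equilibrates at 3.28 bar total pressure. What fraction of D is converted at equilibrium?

X = 0.363

Basis: 1 mol D initially; let X = conversion of D. Extent ξ = X.
Species balance: n_A = 6.1 − 2X; n_D = 1 − X; n_C = 2X.
n_T = Σnᵢ = 7.1 − X.
With p_i = (n_i/n_T)P, K_p = p_C^2 / (p_A^2 p_D).
Substituting and setting equal to 0.0587 bar^-1 gives a polynomial in X; the root in (0,1) is X = 0.363.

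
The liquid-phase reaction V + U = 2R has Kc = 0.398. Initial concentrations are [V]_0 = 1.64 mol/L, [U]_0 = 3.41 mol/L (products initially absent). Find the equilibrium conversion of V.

Let X = conversion of V; extent ξ = 1.64·X mol/L.
Concentrations: [V] = 1.64 − 1.64X; [U] = 3.41 − 1.64X; [R] = 3.28X.
Kc = [R]^2 / ([V] [U]).
Equating to 0.398: the physical root is X = 0.338.

X = 0.338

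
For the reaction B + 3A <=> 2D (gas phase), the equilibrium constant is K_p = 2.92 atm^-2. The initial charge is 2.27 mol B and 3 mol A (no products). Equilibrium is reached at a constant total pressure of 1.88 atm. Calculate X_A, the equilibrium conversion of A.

Basis: 3 mol A initially; let X = conversion of A. Extent ξ = X.
Moles: n_B = 2.27 − X; n_A = 3 − 3X; n_D = 2X.
Total moles n_T = 5.27 − 2X.
y_i = n_i/n_T, p_i = y_i·P. K_p = p_D^2 / (p_B p_A^3).
Setting this equal to 2.92 atm^-2 and taking the physical root (0 < X < 1) gives X = 0.621.

X = 0.621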